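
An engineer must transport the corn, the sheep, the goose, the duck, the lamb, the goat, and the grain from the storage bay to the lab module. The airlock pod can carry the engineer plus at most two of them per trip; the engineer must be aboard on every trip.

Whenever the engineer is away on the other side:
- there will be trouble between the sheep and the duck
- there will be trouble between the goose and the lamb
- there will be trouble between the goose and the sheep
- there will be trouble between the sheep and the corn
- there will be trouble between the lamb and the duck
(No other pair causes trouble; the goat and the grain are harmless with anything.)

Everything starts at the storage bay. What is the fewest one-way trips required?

Counting alone: the engineer can take at most 2 across per trip to the lab module, so moving all 7 needs at least 4 loaded trips out, with a return between consecutive ones — at least 7 crossings.
The safety rule pushes this higher. Following every safe sequence of crossings, the most of the 7 that can be at the lab module as the airlock pod arrives there on crossing 7 is 6 — never all 7.
So no plan with fewer than 9 crossings exists, and this one achieves 9:
1. Engineer goes to the lab module with the lamb and the sheep.  [the storage bay: the corn, the duck, the goat, the goose, the grain | the lab module: the lamb, the sheep]
2. Engineer goes back to the storage bay alone.  [the storage bay: the corn, the duck, the goat, the goose, the grain | the lab module: the lamb, the sheep]
3. Engineer goes to the lab module with the corn.  [the storage bay: the duck, the goat, the goose, the grain | the lab module: the corn, the lamb, the sheep]
4. Engineer goes back to the storage bay with the sheep.  [the storage bay: the duck, the goat, the goose, the grain, the sheep | the lab module: the corn, the lamb]
5. Engineer goes to the lab module with the duck and the goose.  [the storage bay: the goat, the grain, the sheep | the lab module: the corn, the duck, the goose, the lamb]
6. Engineer goes back to the storage bay with the lamb.  [the storage bay: the goat, the grain, the lamb, the sheep | the lab module: the corn, the duck, the goose]
7. Engineer goes to the lab module with the goat and the grain.  [the storage bay: the lamb, the sheep | the lab module: the corn, the duck, the goat, the goose, the grain]
8. Engineer goes back to the storage bay alone.  [the storage bay: the lamb, the sheep | the lab module: the corn, the duck, the goat, the goose, the grain]
9. Engineer goes to the lab module with the lamb and the sheep.  [the storage bay: — | the lab module: the corn, the duck, the goat, the goose, the grain, the lamb, the sheep]

9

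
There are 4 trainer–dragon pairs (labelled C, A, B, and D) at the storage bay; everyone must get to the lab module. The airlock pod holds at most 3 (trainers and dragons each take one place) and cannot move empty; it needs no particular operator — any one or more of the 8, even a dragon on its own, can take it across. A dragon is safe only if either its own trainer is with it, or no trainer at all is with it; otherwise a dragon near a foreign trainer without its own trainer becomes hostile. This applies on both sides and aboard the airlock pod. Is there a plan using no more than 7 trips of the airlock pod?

No

Counting alone: each trip to the lab module takes at most 3 across and each return brings at least 1 back, so after t trips out (and t−1 returns) at most 3t − (t−1) of the 8 are across; that first reaches 8 at t = 4, so at least 7 crossings are needed.
The safety rule pushes this higher. Following every safe sequence of crossings, the most of the 8 that can be at the lab module as the airlock pod arrives there on crossing 7 is 7 — never all 8.
So the move cannot be finished within 7 crossings. (The shortest complete plan takes 9:)
1. dragon C and trainer C cross → the lab module.
2. trainer C crosses ← the storage bay.
3. dragon A, trainer A, and trainer C cross → the lab module.
4. dragon C and trainer C cross ← the storage bay.
5. trainer B, trainer C, and trainer D cross → the lab module.
6. dragon A crosses ← the storage bay.
7. dragon A and dragon C cross → the lab module.
8. dragon C crosses ← the storage bay.
9. dragon B, dragon C, and dragon D cross → the lab module.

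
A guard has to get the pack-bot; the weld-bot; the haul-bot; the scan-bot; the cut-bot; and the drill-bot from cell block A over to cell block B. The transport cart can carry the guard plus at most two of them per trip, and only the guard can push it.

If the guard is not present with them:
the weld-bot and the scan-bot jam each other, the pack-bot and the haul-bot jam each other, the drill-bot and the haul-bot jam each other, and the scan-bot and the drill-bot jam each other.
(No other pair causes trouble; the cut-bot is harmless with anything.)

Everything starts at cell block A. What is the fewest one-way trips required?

Counting alone: the guard can take at most 2 across per trip to cell block B, so moving all 6 needs at least 3 loaded trips out, with a return between consecutive ones — at least 5 crossings.
The safety rule pushes this higher. Following every safe sequence of crossings, the most of the 6 that can be at cell block B as the transport cart arrives there on crossing 5 is 5 — never all 6.
So no plan with fewer than 7 crossings exists, and this one achieves 7:
1. Guard goes to cell block B with the haul-bot and the scan-bot.  [cell block A: the cut-bot, the drill-bot, the pack-bot, the weld-bot | cell block B: the haul-bot, the scan-bot]
2. Guard goes back to cell block A alone.  [cell block A: the cut-bot, the drill-bot, the pack-bot, the weld-bot | cell block B: the haul-bot, the scan-bot]
3. Guard goes to cell block B with the pack-bot and the weld-bot.  [cell block A: the cut-bot, the drill-bot | cell block B: the haul-bot, the pack-bot, the scan-bot, the weld-bot]
4. Guard goes back to cell block A with the haul-bot and the scan-bot.  [cell block A: the cut-bot, the drill-bot, the haul-bot, the scan-bot | cell block B: the pack-bot, the weld-bot]
5. Guard goes to cell block B with the cut-bot and the drill-bot.  [cell block A: the haul-bot, the scan-bot | cell block B: the cut-bot, the drill-bot, the pack-bot, the weld-bot]
6. Guard goes back to cell block A alone.  [cell block A: the haul-bot, the scan-bot | cell block B: the cut-bot, the drill-bot, the pack-bot, the weld-bot]
7. Guard goes to cell block B with the haul-bot and the scan-bot.  [cell block A: — | cell block B: the cut-bot, the drill-bot, the haul-bot, the pack-bot, the scan-bot, the weld-bot]

7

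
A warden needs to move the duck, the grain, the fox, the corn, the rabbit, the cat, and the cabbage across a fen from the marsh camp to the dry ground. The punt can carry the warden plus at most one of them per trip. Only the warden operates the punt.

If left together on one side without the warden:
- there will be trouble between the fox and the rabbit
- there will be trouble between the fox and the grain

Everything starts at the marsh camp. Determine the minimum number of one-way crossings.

15

Counting alone: the warden can take at most 1 across per trip to the dry ground, so moving all 7 needs at least 7 loaded trips out, with a return between consecutive ones — at least 13 crossings.
The safety rule pushes this higher. Following every safe sequence of crossings, the most of the 7 that can be at the dry ground as the punt arrives there on crossing 13 is 6 — never all 7.
So no plan with fewer than 15 crossings exists, and this one achieves 15:
1. Warden goes to the dry ground with the fox.  [the marsh camp: the cabbage, the cat, the corn, the duck, the grain, the rabbit | the dry ground: the fox]
2. Warden goes back to the marsh camp alone.  [the marsh camp: the cabbage, the cat, the corn, the duck, the grain, the rabbit | the dry ground: the fox]
3. Warden goes to the dry ground with the duck.  [the marsh camp: the cabbage, the cat, the corn, the grain, the rabbit | the dry ground: the duck, the fox]
4. Warden goes back to the marsh camp alone.  [the marsh camp: the cabbage, the cat, the corn, the grain, the rabbit | the dry ground: the duck, the fox]
5. Warden goes to the dry ground with the grain.  [the marsh camp: the cabbage, the cat, the corn, the rabbit | the dry ground: the duck, the fox, the grain]
6. Warden goes back to the marsh camp with the fox.  [the marsh camp: the cabbage, the cat, the corn, the fox, the rabbit | the dry ground: the duck, the grain]
7. Warden goes to the dry ground with the rabbit.  [the marsh camp: the cabbage, the cat, the corn, the fox | the dry ground: the duck, the grain, the rabbit]
8. Warden goes back to the marsh camp alone.  [the marsh camp: the cabbage, the cat, the corn, the fox | the dry ground: the duck, the grain, the rabbit]
9. Warden goes to the dry ground with the corn.  [the marsh camp: the cabbage, the cat, the fox | the dry ground: the corn, the duck, the grain, the rabbit]
10. Warden goes back to the marsh camp alone.  [the marsh camp: the cabbage, the cat, the fox | the dry ground: the corn, the duck, the grain, the rabbit]
11. Warden goes to the dry ground with the cat.  [the marsh camp: the cabbage, the fox | the dry ground: the cat, the corn, the duck, the grain, the rabbit]
12. Warden goes back to the marsh camp alone.  [the marsh camp: the cabbage, the fox | the dry ground: the cat, the corn, the duck, the grain, the rabbit]
13. Warden goes to the dry ground with the cabbage.  [the marsh camp: the fox | the dry ground: the cabbage, the cat, the corn, the duck, the grain, the rabbit]
14. Warden goes back to the marsh camp alone.  [the marsh camp: the fox | the dry ground: the cabbage, the cat, the corn, the duck, the grain, the rabbit]
15. Warden goes to the dry ground with the fox.  [the marsh camp: — | the dry ground: the cabbage, the cat, the corn, the duck, the fox, the grain, the rabbit]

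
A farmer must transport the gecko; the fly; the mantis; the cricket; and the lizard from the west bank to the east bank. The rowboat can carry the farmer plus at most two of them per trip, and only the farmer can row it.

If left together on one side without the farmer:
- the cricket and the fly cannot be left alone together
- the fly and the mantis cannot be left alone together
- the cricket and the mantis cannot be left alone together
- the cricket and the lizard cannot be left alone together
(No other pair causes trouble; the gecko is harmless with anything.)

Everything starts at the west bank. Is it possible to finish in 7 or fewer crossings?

Yes — this plan uses 7 crossings (≤ 7):
1. Farmer goes to the east bank with the cricket and the fly.
2. Farmer goes back to the west bank with the fly.
3. Farmer goes to the east bank with the fly and the gecko.
4. Farmer goes back to the west bank with the fly.
5. Farmer goes to the east bank with the fly and the lizard.
6. Farmer goes back to the west bank with the cricket.
7. Farmer goes to the east bank with the cricket and the mantis.

Yes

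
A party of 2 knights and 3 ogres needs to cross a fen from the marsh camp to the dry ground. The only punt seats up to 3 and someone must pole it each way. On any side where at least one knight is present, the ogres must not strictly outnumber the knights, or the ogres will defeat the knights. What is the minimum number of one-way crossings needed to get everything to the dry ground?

The ogres already outnumber the knights at the marsh camp before anyone moves, so the starting position itself is disallowed.

impossible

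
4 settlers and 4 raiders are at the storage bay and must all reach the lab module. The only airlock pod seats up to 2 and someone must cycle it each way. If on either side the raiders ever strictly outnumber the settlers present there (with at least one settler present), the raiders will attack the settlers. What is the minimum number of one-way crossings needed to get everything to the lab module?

impossible

Following every safe sequence of crossings from the start, the most of the 8 that can be at the lab module as the airlock pod arrives there on crossings 1, 3, 5 is 2, 3, 4 respectively; the best ever achieved is 4 of 8.
From crossing 7 on, no configuration arises that was not already reachable earlier: only 11 distinct safe configurations (who is on which side, and where the airlock pod is) can ever be reached, none of them has everyone across, and every continuation just revisits them. They are: 0 settlers + 0 raiders across (airlock pod back at the start); 0 settlers + 1 raider across (airlock pod there); 0 settlers + 1 raider across (airlock pod back at the start); 0 settlers + 2 raiders across (airlock pod there); 0 settlers + 2 raiders across (airlock pod back at the start); 0 settlers + 3 raiders across (airlock pod there); 0 settlers + 3 raiders across (airlock pod back at the start); 0 settlers + 4 raiders across (airlock pod there); 1 settler + 1 raider across (airlock pod there); 1 settler + 1 raider across (airlock pod back at the start); 2 settlers + 2 raiders across (airlock pod there). So no valid plan exists.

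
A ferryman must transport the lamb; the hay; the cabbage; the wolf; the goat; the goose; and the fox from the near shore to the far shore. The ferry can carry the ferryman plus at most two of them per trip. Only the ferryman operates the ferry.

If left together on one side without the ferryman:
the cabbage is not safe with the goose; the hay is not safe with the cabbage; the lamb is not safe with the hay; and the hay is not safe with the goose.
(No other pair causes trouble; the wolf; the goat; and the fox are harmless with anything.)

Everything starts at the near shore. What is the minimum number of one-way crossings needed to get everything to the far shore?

Counting alone: the ferryman can take at most 2 across per trip to the far shore, so moving all 7 needs at least 4 loaded trips out, with a return between consecutive ones — at least 7 crossings.
The safety rule pushes this higher. Following every safe sequence of crossings, the most of the 7 that can be at the far shore as the ferry arrives there on crossings 7, 9 is 5, 6 respectively — never all 7.
So no plan with fewer than 11 crossings exists, and this one achieves 11:
1. Ferryman goes to the far shore with the cabbage and the hay.  [the near shore: the fox, the goat, the goose, the lamb, the wolf | the far shore: the cabbage, the hay]
2. Ferryman goes back to the near shore with the hay.  [the near shore: the fox, the goat, the goose, the hay, the lamb, the wolf | the far shore: the cabbage]
3. Ferryman goes to the far shore with the hay and the lamb.  [the near shore: the fox, the goat, the goose, the wolf | the far shore: the cabbage, the hay, the lamb]
4. Ferryman goes back to the near shore with the hay.  [the near shore: the fox, the goat, the goose, the hay, the wolf | the far shore: the cabbage, the lamb]
5. Ferryman goes to the far shore with the hay and the wolf.  [the near shore: the fox, the goat, the goose | the far shore: the cabbage, the hay, the lamb, the wolf]
6. Ferryman goes back to the near shore with the hay.  [the near shore: the fox, the goat, the goose, the hay | the far shore: the cabbage, the lamb, the wolf]
7. Ferryman goes to the far shore with the goat and the hay.  [the near shore: the fox, the goose | the far shore: the cabbage, the goat, the hay, the lamb, the wolf]
8. Ferryman goes back to the near shore with the hay.  [the near shore: the fox, the goose, the hay | the far shore: the cabbage, the goat, the lamb, the wolf]
9. Ferryman goes to the far shore with the fox and the hay.  [the near shore: the goose | the far shore: the cabbage, the fox, the goat, the hay, the lamb, the wolf]
10. Ferryman goes back to the near shore with the hay.  [the near shore: the goose, the hay | the far shore: the cabbage, the fox, the goat, the lamb, the wolf]
11. Ferryman goes to the far shore with the goose and the hay.  [the near shore: — | the far shore: the cabbage, the fox, the goat, the goose, the hay, the lamb, the wolf]

11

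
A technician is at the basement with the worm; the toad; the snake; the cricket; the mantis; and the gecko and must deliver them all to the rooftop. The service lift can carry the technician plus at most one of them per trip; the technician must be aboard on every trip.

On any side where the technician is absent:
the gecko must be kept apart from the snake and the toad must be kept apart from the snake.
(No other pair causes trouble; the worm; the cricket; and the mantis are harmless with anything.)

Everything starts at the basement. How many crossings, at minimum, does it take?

13

Counting alone: the technician can take at most 1 across per trip to the rooftop, so moving all 6 needs at least 6 loaded trips out, with a return between consecutive ones — at least 11 crossings.
The safety rule pushes this higher. Following every safe sequence of crossings, the most of the 6 that can be at the rooftop as the service lift arrives there on crossing 11 is 5 — never all 6.
So no plan with fewer than 13 crossings exists, and this one achieves 13:
1. Technician goes to the rooftop with the snake.  [the basement: the cricket, the gecko, the mantis, the toad, the worm | the rooftop: the snake]
2. Technician goes back to the basement alone.  [the basement: the cricket, the gecko, the mantis, the toad, the worm | the rooftop: the snake]
3. Technician goes to the rooftop with the worm.  [the basement: the cricket, the gecko, the mantis, the toad | the rooftop: the snake, the worm]
4. Technician goes back to the basement alone.  [the basement: the cricket, the gecko, the mantis, the toad | the rooftop: the snake, the worm]
5. Technician goes to the rooftop with the toad.  [the basement: the cricket, the gecko, the mantis | the rooftop: the snake, the toad, the worm]
6. Technician goes back to the basement with the snake.  [the basement: the cricket, the gecko, the mantis, the snake | the rooftop: the toad, the worm]
7. Technician goes to the rooftop with the gecko.  [the basement: the cricket, the mantis, the snake | the rooftop: the gecko, the toad, the worm]
8. Technician goes back to the basement alone.  [the basement: the cricket, the mantis, the snake | the rooftop: the gecko, the toad, the worm]
9. Technician goes to the rooftop with the cricket.  [the basement: the mantis, the snake | the rooftop: the cricket, the gecko, the toad, the worm]
10. Technician goes back to the basement alone.  [the basement: the mantis, the snake | the rooftop: the cricket, the gecko, the toad, the worm]
11. Technician goes to the rooftop with the mantis.  [the basement: the snake | the rooftop: the cricket, the gecko, the mantis, the toad, the worm]
12. Technician goes back to the basement alone.  [the basement: the snake | the rooftop: the cricket, the gecko, the mantis, the toad, the worm]
13. Technician goes to the rooftop with the snake.  [the basement: — | the rooftop: the cricket, the gecko, the mantis, the snake, the toad, the worm]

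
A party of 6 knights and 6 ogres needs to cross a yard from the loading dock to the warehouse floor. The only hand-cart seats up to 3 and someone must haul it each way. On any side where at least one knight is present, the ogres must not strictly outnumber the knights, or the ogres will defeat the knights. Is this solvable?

Following every safe sequence of crossings from the start, the most of the 12 that can be at the warehouse floor as the hand-cart arrives there on crossings 1, 3, 5 is 3, 5, 6 respectively; the best ever achieved is 6 of 12.
From crossing 7 on, no configuration arises that was not already reachable earlier: only 17 distinct safe configurations (who is on which side, and where the hand-cart is) can ever be reached, none of them has everyone across, and every continuation just revisits them. They are: 0 knights + 0 ogres across (hand-cart back at the start); 0 knights + 1 ogre across (hand-cart there); 0 knights + 1 ogre across (hand-cart back at the start); 0 knights + 2 ogres across (hand-cart there); 0 knights + 2 ogres across (hand-cart back at the start); 0 knights + 3 ogres across (hand-cart there); 0 knights + 3 ogres across (hand-cart back at the start); 0 knights + 4 ogres across (hand-cart there); 0 knights + 4 ogres across (hand-cart back at the start); 0 knights + 5 ogres across (hand-cart there); 0 knights + 5 ogres across (hand-cart back at the start); 0 knights + 6 ogres across (hand-cart there); 1 knight + 1 ogre across (hand-cart there); 1 knight + 1 ogre across (hand-cart back at the start); 2 knights + 2 ogres across (hand-cart there); 2 knights + 2 ogres across (hand-cart back at the start); 3 knights + 3 ogres across (hand-cart there). So no valid plan exists.

No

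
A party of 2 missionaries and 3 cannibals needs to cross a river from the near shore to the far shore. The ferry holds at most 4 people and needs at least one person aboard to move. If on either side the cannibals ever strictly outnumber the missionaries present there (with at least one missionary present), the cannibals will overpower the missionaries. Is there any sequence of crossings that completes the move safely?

No

The cannibals already outnumber the missionaries at the near shore before anyone moves, so the starting position itself is disallowed.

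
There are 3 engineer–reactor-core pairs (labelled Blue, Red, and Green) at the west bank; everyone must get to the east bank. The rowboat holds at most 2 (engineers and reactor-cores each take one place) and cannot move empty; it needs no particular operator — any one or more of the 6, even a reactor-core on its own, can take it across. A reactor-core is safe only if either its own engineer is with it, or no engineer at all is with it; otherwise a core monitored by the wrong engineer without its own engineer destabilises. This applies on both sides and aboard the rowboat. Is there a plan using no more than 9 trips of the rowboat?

No

Counting alone: each trip to the east bank takes at most 2 across and each return brings at least 1 back, so after t trips out (and t−1 returns) at most 2t − (t−1) of the 6 are across; that first reaches 6 at t = 5, so at least 9 crossings are needed.
The safety rule pushes this higher. Following every safe sequence of crossings, the most of the 6 that can be at the east bank as the rowboat arrives there on crossing 9 is 5 — never all 6.
So the move cannot be finished within 9 crossings. (The shortest complete plan takes 11:)
1. engineer Blue and reactor-core Blue cross → the east bank.
2. engineer Blue crosses ← the west bank.
3. reactor-core Green and reactor-core Red cross → the east bank.
4. reactor-core Blue crosses ← the west bank.
5. engineer Green and engineer Red cross → the east bank.
6. engineer Red and reactor-core Red cross ← the west bank.
7. engineer Blue and engineer Red cross → the east bank.
8. reactor-core Green crosses ← the west bank.
9. reactor-core Blue and reactor-core Red cross → the east bank.
10. engineer Green crosses ← the west bank.
11. engineer Green and reactor-core Green cross → the east bank.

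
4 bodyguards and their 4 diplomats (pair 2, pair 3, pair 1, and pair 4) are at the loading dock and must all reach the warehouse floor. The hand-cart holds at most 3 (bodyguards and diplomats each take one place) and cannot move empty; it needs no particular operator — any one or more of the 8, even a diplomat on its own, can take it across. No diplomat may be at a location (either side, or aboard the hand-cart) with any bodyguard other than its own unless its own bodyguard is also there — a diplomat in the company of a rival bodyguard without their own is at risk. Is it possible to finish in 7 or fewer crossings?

No

Counting alone: each trip to the warehouse floor takes at most 3 across and each return brings at least 1 back, so after t trips out (and t−1 returns) at most 3t − (t−1) of the 8 are across; that first reaches 8 at t = 4, so at least 7 crossings are needed.
The safety rule pushes this higher. Following every safe sequence of crossings, the most of the 8 that can be at the warehouse floor as the hand-cart arrives there on crossing 7 is 7 — never all 8.
So the move cannot be finished within 7 crossings. (The shortest complete plan takes 9:)
1. bodyguard 2 and diplomat 2 cross → the warehouse floor.
2. bodyguard 2 crosses ← the loading dock.
3. bodyguard 2, bodyguard 3, and diplomat 3 cross → the warehouse floor.
4. bodyguard 2 and diplomat 2 cross ← the loading dock.
5. bodyguard 1, bodyguard 2, and bodyguard 4 cross → the warehouse floor.
6. diplomat 3 crosses ← the loading dock.
7. diplomat 2 and diplomat 3 cross → the warehouse floor.
8. diplomat 2 crosses ← the loading dock.
9. diplomat 1, diplomat 2, and diplomat 4 cross → the warehouse floor.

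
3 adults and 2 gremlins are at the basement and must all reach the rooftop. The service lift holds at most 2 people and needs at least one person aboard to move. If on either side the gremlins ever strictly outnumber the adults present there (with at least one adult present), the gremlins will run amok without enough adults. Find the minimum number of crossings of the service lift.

Counting alone: each trip to the rooftop takes at most 2 across and each return brings at least 1 back, so after t trips out (and t−1 returns) at most 2t − (t−1) of the 5 are across; that first reaches 5 at t = 4, so at least 7 crossings are needed.
The plan below uses exactly 7 crossings, so it is optimal:
1. 2 gremlins → the rooftop.  (the basement: 3A 0G; the rooftop: 0A 2G)
2. 1 gremlin ← the basement.  (the basement: 3A 1G; the rooftop: 0A 1G)
3. 2 adults → the rooftop.  (the basement: 1A 1G; the rooftop: 2A 1G)
4. 1 adult ← the basement.  (the basement: 2A 1G; the rooftop: 1A 1G)
5. 1 adult and 1 gremlin → the rooftop.  (the basement: 1A 0G; the rooftop: 2A 2G)
6. 1 gremlin ← the basement.  (the basement: 1A 1G; the rooftop: 2A 1G)
7. 1 adult and 1 gremlin → the rooftop.  (the basement: 0A 0G; the rooftop: 3A 2G)

7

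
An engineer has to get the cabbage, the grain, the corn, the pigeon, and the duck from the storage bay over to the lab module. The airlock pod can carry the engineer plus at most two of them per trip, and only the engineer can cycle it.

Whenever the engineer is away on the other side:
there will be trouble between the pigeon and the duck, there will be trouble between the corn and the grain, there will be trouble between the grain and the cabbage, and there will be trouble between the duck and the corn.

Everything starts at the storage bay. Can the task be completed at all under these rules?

Yes

1. Engineer goes to the lab module with the duck and the grain.
2. Engineer goes back to the storage bay alone.
3. Engineer goes to the lab module with the cabbage.
4. Engineer goes back to the storage bay with the grain.
5. Engineer goes to the lab module with the corn and the pigeon.
6. Engineer goes back to the storage bay with the duck.
7. Engineer goes to the lab module with the duck and the grain.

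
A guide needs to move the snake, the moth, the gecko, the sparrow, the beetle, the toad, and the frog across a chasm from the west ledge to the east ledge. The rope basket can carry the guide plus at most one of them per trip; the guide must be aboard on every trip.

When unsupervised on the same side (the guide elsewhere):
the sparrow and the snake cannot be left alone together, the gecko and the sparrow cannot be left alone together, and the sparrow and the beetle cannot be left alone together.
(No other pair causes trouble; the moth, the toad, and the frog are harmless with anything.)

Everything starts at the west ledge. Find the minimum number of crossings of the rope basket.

impossible

Following every safe sequence of crossings from the start, the most of the 7 that can be at the east ledge as the rope basket arrives there on crossings 1, 3, 5, 7, 9 is 1, 2, 3, 4, 5 respectively; the best ever achieved is 5 of 7.
From crossing 11 on, no configuration arises that was not already reachable earlier: only 72 distinct safe configurations (who is on which side, and where the rope basket is) can ever be reached, none of them has everyone across, and every continuation just revisits them. So no valid plan exists.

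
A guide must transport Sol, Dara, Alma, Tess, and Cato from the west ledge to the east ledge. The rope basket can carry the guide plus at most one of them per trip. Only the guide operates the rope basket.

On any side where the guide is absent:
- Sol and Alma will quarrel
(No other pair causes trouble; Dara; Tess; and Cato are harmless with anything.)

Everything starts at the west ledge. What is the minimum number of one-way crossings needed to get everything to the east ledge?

9

Counting alone: the guide can take at most 1 across per trip to the east ledge, so moving all 5 needs at least 5 loaded trips out, with a return between consecutive ones — at least 9 crossings.
The plan below uses exactly 9 crossings, so it is optimal:
1. Guide goes to the east ledge with Sol.
2. Guide goes back to the west ledge alone.
3. Guide goes to the east ledge with Dara.
4. Guide goes back to the west ledge alone.
5. Guide goes to the east ledge with Tess.
6. Guide goes back to the west ledge alone.
7. Guide goes to the east ledge with Cato.
8. Guide goes back to the west ledge alone.
9. Guide goes to the east ledge with Alma.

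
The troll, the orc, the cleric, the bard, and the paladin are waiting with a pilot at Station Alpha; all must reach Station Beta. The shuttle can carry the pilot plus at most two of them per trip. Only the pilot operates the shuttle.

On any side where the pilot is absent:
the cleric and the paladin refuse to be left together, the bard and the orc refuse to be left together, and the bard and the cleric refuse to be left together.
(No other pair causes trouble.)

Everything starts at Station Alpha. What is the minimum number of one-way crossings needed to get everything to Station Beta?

Counting alone: the pilot can take at most 2 across per trip to Station Beta, so moving all 5 needs at least 3 loaded trips out, with a return between consecutive ones — at least 5 crossings.
The plan below uses exactly 5 crossings, so it is optimal:
1. Pilot goes to Station Beta with the cleric and the orc.  [Station Alpha: the bard, the paladin, the troll | Station Beta: the cleric, the orc]
2. Pilot goes back to Station Alpha alone.  [Station Alpha: the bard, the paladin, the troll | Station Beta: the cleric, the orc]
3. Pilot goes to Station Beta with the troll.  [Station Alpha: the bard, the paladin | Station Beta: the cleric, the orc, the troll]
4. Pilot goes back to Station Alpha alone.  [Station Alpha: the bard, the paladin | Station Beta: the cleric, the orc, the troll]
5. Pilot goes to Station Beta with the bard and the paladin.  [Station Alpha: — | Station Beta: the bard, the cleric, the orc, the paladin, the troll]

5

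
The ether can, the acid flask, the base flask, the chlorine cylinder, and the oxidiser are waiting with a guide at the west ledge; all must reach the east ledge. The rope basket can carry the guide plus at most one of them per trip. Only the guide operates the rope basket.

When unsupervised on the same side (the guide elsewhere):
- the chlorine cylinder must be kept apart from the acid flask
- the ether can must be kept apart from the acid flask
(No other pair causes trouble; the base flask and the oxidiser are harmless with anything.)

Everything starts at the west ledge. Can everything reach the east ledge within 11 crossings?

Yes

Yes — this plan uses 11 crossings (≤ 11):
1. Guide goes to the east ledge with the acid flask.
2. Guide goes back to the west ledge alone.
3. Guide goes to the east ledge with the ether can.
4. Guide goes back to the west ledge with the acid flask.
5. Guide goes to the east ledge with the chlorine cylinder.
6. Guide goes back to the west ledge alone.
7. Guide goes to the east ledge with the base flask.
8. Guide goes back to the west ledge alone.
9. Guide goes to the east ledge with the oxidiser.
10. Guide goes back to the west ledge alone.
11. Guide goes to the east ledge with the acid flask.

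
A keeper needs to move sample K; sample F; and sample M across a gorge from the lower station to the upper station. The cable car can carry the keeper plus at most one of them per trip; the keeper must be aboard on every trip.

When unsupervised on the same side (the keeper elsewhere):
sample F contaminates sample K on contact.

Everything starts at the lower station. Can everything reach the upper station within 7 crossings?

Yes — this plan uses 5 crossings (≤ 7):
1. Keeper goes to the upper station with sample K.
2. Keeper goes back to the lower station alone.
3. Keeper goes to the upper station with sample M.
4. Keeper goes back to the lower station alone.
5. Keeper goes to the upper station with sample F.

Yes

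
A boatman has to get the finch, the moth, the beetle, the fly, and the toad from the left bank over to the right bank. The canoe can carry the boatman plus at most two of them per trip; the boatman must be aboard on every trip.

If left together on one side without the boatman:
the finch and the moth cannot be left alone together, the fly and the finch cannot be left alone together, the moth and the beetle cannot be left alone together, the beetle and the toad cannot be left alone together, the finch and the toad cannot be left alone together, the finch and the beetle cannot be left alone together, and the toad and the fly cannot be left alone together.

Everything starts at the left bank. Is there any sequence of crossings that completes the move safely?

No

Whatever the first load, the items left behind include a forbidden pair without the boatman. No opening move is safe, so no plan exists.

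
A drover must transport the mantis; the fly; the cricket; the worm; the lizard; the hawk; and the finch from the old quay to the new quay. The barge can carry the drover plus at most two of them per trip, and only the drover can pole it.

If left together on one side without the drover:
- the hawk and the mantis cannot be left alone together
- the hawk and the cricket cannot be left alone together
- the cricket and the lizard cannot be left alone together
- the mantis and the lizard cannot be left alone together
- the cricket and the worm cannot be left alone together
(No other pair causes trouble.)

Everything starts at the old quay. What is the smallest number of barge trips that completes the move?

Counting alone: the drover can take at most 2 across per trip to the new quay, so moving all 7 needs at least 4 loaded trips out, with a return between consecutive ones — at least 7 crossings.
The safety rule pushes this higher. Following every safe sequence of crossings, the most of the 7 that can be at the new quay as the barge arrives there on crossing 7 is 6 — never all 7.
So no plan with fewer than 9 crossings exists, and this one achieves 9:
1. Drover goes to the new quay with the cricket and the mantis.  [the old quay: the finch, the fly, the hawk, the lizard, the worm | the new quay: the cricket, the mantis]
2. Drover goes back to the old quay alone.  [the old quay: the finch, the fly, the hawk, the lizard, the worm | the new quay: the cricket, the mantis]
3. Drover goes to the new quay with the fly.  [the old quay: the finch, the hawk, the lizard, the worm | the new quay: the cricket, the fly, the mantis]
4. Drover goes back to the old quay alone.  [the old quay: the finch, the hawk, the lizard, the worm | the new quay: the cricket, the fly, the mantis]
5. Drover goes to the new quay with the lizard and the worm.  [the old quay: the finch, the hawk | the new quay: the cricket, the fly, the lizard, the mantis, the worm]
6. Drover goes back to the old quay with the cricket and the mantis.  [the old quay: the cricket, the finch, the hawk, the mantis | the new quay: the fly, the lizard, the worm]
7. Drover goes to the new quay with the finch and the hawk.  [the old quay: the cricket, the mantis | the new quay: the finch, the fly, the hawk, the lizard, the worm]
8. Drover goes back to the old quay alone.  [the old quay: the cricket, the mantis | the new quay: the finch, the fly, the hawk, the lizard, the worm]
9. Drover goes to the new quay with the cricket and the mantis.  [the old quay: — | the new quay: the cricket, the finch, the fly, the hawk, the lizard, the mantis, the worm]

9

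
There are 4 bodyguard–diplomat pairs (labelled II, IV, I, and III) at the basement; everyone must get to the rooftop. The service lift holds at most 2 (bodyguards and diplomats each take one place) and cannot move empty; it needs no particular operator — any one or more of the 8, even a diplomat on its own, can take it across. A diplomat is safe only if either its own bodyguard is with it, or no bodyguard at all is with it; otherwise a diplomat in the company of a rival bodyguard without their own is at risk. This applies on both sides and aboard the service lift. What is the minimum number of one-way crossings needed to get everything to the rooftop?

impossible

Following every safe sequence of crossings from the start, the most of the 8 that can be at the rooftop as the service lift arrives there on crossings 1, 3, 5 is 2, 3, 4 respectively; the best ever achieved is 4 of 8.
From crossing 7 on, no configuration arises that was not already reachable earlier: only 44 distinct safe configurations (who is on which side, and where the service lift is) can ever be reached, none of them has everyone across, and every continuation just revisits them. So no valid plan exists.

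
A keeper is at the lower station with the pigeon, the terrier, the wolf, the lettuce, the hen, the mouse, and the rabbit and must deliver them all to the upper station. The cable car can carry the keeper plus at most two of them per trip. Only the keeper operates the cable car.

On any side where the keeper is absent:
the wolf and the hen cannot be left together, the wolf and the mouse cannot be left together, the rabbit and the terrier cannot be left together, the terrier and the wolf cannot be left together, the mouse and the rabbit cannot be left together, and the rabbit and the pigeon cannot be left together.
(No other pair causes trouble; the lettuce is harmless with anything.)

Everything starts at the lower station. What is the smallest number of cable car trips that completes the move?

9

Counting alone: the keeper can take at most 2 across per trip to the upper station, so moving all 7 needs at least 4 loaded trips out, with a return between consecutive ones — at least 7 crossings.
The safety rule pushes this higher. Following every safe sequence of crossings, the most of the 7 that can be at the upper station as the cable car arrives there on crossing 7 is 6 — never all 7.
So no plan with fewer than 9 crossings exists, and this one achieves 9:
1. Keeper goes to the upper station with the rabbit and the wolf.  [the lower station: the hen, the lettuce, the mouse, the pigeon, the terrier | the upper station: the rabbit, the wolf]
2. Keeper goes back to the lower station alone.  [the lower station: the hen, the lettuce, the mouse, the pigeon, the terrier | the upper station: the rabbit, the wolf]
3. Keeper goes to the upper station with the pigeon.  [the lower station: the hen, the lettuce, the mouse, the terrier | the upper station: the pigeon, the rabbit, the wolf]
4. Keeper goes back to the lower station with the rabbit.  [the lower station: the hen, the lettuce, the mouse, the rabbit, the terrier | the upper station: the pigeon, the wolf]
5. Keeper goes to the upper station with the mouse and the terrier.  [the lower station: the hen, the lettuce, the rabbit | the upper station: the mouse, the pigeon, the terrier, the wolf]
6. Keeper goes back to the lower station with the wolf.  [the lower station: the hen, the lettuce, the rabbit, the wolf | the upper station: the mouse, the pigeon, the terrier]
7. Keeper goes to the upper station with the hen and the lettuce.  [the lower station: the rabbit, the wolf | the upper station: the hen, the lettuce, the mouse, the pigeon, the terrier]
8. Keeper goes back to the lower station alone.  [the lower station: the rabbit, the wolf | the upper station: the hen, the lettuce, the mouse, the pigeon, the terrier]
9. Keeper goes to the upper station with the rabbit and the wolf.  [the lower station: — | the upper station: the hen, the lettuce, the mouse, the pigeon, the rabbit, the terrier, the wolf]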